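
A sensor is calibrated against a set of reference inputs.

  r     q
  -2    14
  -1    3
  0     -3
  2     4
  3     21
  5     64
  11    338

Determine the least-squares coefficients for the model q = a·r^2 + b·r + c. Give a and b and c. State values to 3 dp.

Normal-equation sums: Σr^2·r^2 = 15380, Σr^2·r = 1482, Σr^2 = 164, Σr·r = 164, Σr = 18, Σ1 = 7.
For Mᵀq: Σr^2·q = 42762, Σr·q = 4078, Σq = 441.
MᵀM·[a, b, c]ᵀ = Mᵀq becomes [[15380, 1482, 164]; [1482, 164, 18]; [164, 18, 7]]·[a, b, c]ᵀ = [42762, 4078, 441]ᵀ.
Inverting the 3×3 Gram matrix, [a, b, c]ᵀ = [1217988/409409, -731561/409409, -78345/37219]ᵀ.

a = 2.975, b = -1.787, c = -2.105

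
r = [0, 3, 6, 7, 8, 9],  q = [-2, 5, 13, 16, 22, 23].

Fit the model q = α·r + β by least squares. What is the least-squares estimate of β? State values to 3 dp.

Entries of AᵀA: Σr·r = 239, Σr = 33, Σ1 = 6.
Right-hand side: Σr·q = 588, Σq = 77.
Eliminating β: 6·(row 1) − 33·(row 2) gives 345·α = 6·588 − 33·77 = 987, so α = 329/115.
Then β = (77 − 33·(329/115))/6 = -1001/345.

β = -2.901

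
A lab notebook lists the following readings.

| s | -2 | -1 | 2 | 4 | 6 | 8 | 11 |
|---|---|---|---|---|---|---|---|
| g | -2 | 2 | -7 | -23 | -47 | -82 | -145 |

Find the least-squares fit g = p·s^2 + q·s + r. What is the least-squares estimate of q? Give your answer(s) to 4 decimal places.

With design matrix M, MᵀM = [[20322, 2122, 246]; [2122, 246, 28]; [246, 28, 7]] and Mᵀg = [-24887, -2637, -304]ᵀ.
Row-reducing yields p = -62602/58987, q = -187753/117974, r = 13798/58987.

q = -1.5915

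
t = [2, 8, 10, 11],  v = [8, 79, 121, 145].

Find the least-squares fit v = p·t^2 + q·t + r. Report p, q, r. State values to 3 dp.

p = 1.129, q = 0.556, r = 2.365

From the data, Σt^2·t^2 = 28753, Σt^2·t = 2851, Σt^2 = 289, Σt·t = 289, Σt = 31, Σ1 = 4.
For Xᵀv: Σt^2·v = 34733, Σt·v = 3453, Σv = 353.
Row-reducing yields p = 1531/1356, q = 1257/2260, r = 4009/1695.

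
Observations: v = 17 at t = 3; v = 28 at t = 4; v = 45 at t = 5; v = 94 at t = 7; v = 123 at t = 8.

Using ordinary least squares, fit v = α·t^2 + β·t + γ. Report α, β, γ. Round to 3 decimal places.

The normal equations are: 7459·α + 1071·β + 163·γ = 14204;  1071·α + 163·β + 27·γ = 2030;  163·α + 27·β + 5·γ = 307.
(Σt^2·t^2 = 7459, Σt^2·t = 1071, Σt^2 = 163, Σt·t = 163, Σt = 27, Σ1 = 5, Σt^2·v = 14204, Σt·v = 2030, Σv = 307.)
Inverting the 3×3 Gram matrix, [α, β, γ]ᵀ = [180/77, -661/154, 1289/154]ᵀ.

α = 2.338, β = -4.292, γ = 8.370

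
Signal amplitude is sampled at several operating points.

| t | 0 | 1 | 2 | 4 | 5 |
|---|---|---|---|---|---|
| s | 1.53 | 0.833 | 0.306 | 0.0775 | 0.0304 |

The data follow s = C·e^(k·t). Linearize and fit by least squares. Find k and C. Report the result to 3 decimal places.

k = -0.783, C = 1.617

With ln sᵢ as the transformed response and tᵢ as the regressor:
Sums: Σt = 12.0000, Σ(t)² = 46.0000, Σln s = -6.9924, Σt·ln s = -30.2475.
Normal system: [[46.0000, 12.0000]; [12.0000, 5]]·[k, ln C]ᵀ = [-30.2475, -6.9924]ᵀ.
Δ = 46.0000·5 − (12.0000)² = 86.0000; k = (-30.2475·5 − 12.0000·-6.9924)/86.0000 = -0.78289, ln C = (46.0000·-6.9924 − 12.0000·-30.2475)/86.0000 = 0.48046, so C = exp(0.48046) = 1.61681.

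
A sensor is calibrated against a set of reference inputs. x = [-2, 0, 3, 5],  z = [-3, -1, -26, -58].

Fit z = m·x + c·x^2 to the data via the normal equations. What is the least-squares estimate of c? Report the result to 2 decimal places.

MᵀM·[m, c]ᵀ = Mᵀz reads: 38·m + 144·c = -362;  144·m + 722·c = -1696.
Determinant 38·722 − 144² = 6700.
m = ((-362)·722 − 144·(-1696))/6700 = -857/335; c = (38·(-1696) − 144·(-362))/6700 = -616/335.

c = -1.84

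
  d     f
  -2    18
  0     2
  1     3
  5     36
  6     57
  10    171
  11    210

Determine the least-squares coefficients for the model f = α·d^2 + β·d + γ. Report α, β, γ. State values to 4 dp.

XᵀX·[α, β, γ]ᵀ = Xᵀf reads: 26579·α + 2665·β + 287·γ = 45537;  2665·α + 287·β + 31·γ = 4509;  287·α + 31·β + 7·γ = 497.
Inverting the 3×3 Gram matrix, [α, β, γ]ᵀ = [320518/160027, -73912/22861, 511951/160027]ᵀ.

α = 2.0029, β = -3.2331, γ = 3.1992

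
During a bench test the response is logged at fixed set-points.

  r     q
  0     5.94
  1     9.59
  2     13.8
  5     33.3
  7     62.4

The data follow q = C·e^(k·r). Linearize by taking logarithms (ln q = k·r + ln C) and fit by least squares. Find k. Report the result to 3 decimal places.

k = 0.325

Taking logs, ln q = k·r + ln C, so regress ln q on r.
Σr = 15.0000, Σ(r)² = 79.0000, Σln q = 14.3062, Σr·ln q = 53.9728.
Equations: 79.0000·k + 15.0000·ln C = 53.9728;  15.0000·k + 5·ln C = 14.3062.
Δ = 79.0000·5 − (15.0000)² = 170.0000; k = (53.9728·5 − 15.0000·14.3062)/170.0000 = 0.32512, ln C = (79.0000·14.3062 − 15.0000·53.9728)/170.0000 = 1.88588.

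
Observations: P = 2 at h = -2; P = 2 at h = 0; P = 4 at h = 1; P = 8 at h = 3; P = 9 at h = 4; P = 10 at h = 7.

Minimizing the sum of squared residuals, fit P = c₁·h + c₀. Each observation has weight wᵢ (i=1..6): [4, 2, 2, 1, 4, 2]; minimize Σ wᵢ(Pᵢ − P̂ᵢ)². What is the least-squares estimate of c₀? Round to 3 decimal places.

Sums needed: Σwᵢ·h·h = 189, Σwᵢ·h = 27, Σwᵢ·1 = 15.
Moment sums: Σwᵢ·h·P = 300, Σwᵢ·P = 84.
So XᵀWX·[c₁, c₀]ᵀ = XᵀWP: [[189, 27]; [27, 15]]·[c₁, c₀]ᵀ = [300, 84]ᵀ.
Eliminating c₀: 15·(row 1) − 27·(row 2) gives 2106·c₁ = 15·300 − 27·84 = 2232, so c₁ = 124/117.
Then c₀ = (84 − 27·(124/117))/15 = 48/13.

c₀ = 3.692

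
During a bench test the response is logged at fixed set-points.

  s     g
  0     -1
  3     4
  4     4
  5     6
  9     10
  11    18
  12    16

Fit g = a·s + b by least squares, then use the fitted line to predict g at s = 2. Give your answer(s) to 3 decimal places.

The normal system AᵀA·[a, b]ᵀ = Aᵀg is [[396, 44]; [44, 7]]·[a, b]ᵀ = [538, 57]ᵀ.
Eliminating b: 7·(row 1) − 44·(row 2) gives 836·a = 7·538 − 44·57 = 1258, so a = 629/418.
Then b = (57 − 44·(629/418))/7 = -25/19.
At s = 2: ĝ = (629/418)·(2) + (-25/19)·(1) = 354/209.

ĝ = 1.694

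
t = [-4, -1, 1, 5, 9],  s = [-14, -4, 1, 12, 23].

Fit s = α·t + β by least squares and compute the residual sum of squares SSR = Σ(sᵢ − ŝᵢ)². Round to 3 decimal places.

From the data, Σt·t = 124, Σt = 10, Σ1 = 5.
Moment sums: Σt·s = 328, Σs = 18.
Normal equations: [[124, 10]; [10, 5]]·[α, β]ᵀ = [328, 18]ᵀ.
Δ = 124·5 − 10² = 520.
α = (328·5 − 10·18)/520 = 73/26; β = (124·18 − 10·328)/520 = -131/65.
Residuals: -49/65, 107/130, 27/130, -3/130, -33/130; SSR = 88/65.

SSR = 1.354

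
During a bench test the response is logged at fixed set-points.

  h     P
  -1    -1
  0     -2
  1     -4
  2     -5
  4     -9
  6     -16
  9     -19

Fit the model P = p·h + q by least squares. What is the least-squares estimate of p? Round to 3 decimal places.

p = -1.947

Compute the Gram sums: Σh·h = 139, Σh = 21, Σ1 = 7.
For AᵀP: Σh·P = -316, ΣP = -56.
AᵀA·[p, q]ᵀ = AᵀP becomes [[139, 21]; [21, 7]]·[p, q]ᵀ = [-316, -56]ᵀ.
Δ = 139·7 − 21² = 532.
p = ((-316)·7 − 21·(-56))/532 = -37/19; q = (139·(-56) − 21·(-316))/532 = -41/19.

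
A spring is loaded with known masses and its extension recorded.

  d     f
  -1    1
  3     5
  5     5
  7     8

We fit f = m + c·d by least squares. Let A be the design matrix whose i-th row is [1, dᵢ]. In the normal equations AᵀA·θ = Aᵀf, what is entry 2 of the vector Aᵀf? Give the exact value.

95

Entry 2 ↔ basis d, so (Aᵀf)_{2} = Σᵢ (d)·fᵢ = (-1)·(1) + (3)·(5) + (5)·(5) + (7)·(8) = 95.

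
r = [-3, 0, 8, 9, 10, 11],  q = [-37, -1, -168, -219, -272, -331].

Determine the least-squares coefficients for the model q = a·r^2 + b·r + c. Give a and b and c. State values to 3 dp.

Entries of AᵀA: Σr^2·r^2 = 35379, Σr^2·r = 3545, Σr^2 = 375, Σr·r = 375, Σr = 35, Σ1 = 6.
And Σr^2·q = -96075, Σr·q = -9565, Σq = -1028.
Normal equations: [[35379, 3545, 375]; [3545, 375, 35]; [375, 35, 6]]·[a, b, c]ᵀ = [-96075, -9565, -1028]ᵀ.
Inverting the 3×3 Gram matrix, [a, b, c]ᵀ = [-71131/23664, 118237/39440, -11287/11832]ᵀ.

a = -3.006, b = 2.998, c = -0.954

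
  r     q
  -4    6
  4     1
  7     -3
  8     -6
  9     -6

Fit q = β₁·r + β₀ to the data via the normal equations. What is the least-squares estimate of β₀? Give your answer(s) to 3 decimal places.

β₀ = 2.931

Forming MᵀM = [[226, 24]; [24, 5]] and Mᵀq = [-143, -8]ᵀ gives MᵀM·[β₁, β₀]ᵀ = Mᵀq.
Determinant 226·5 − 24² = 554.
β₁ = ((-143)·5 − 24·(-8))/554 = -523/554; β₀ = (226·(-8) − 24·(-143))/554 = 812/277.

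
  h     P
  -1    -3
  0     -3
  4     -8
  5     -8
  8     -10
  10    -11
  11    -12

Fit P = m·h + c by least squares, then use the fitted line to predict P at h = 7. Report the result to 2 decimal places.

P̂ = -9.17

From the data, Σh·h = 327, Σh = 37, Σ1 = 7.
Right-hand side: Σh·P = -391, ΣP = -55.
Eliminating c: 7·(row 1) − 37·(row 2) gives 920·m = 7·(-391) − 37·(-55) = -702, so m = -351/460.
Then c = ((-55) − 37·(-351/460))/7 = -1759/460.
At h = 7: P̂ = (-351/460)·(7) + (-1759/460)·(1) = -1054/115.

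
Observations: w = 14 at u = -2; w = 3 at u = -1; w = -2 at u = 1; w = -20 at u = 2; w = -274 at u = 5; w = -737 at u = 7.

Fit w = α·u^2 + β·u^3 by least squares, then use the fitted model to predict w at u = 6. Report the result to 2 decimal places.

ŵ = -467.83

Entries of MᵀM: Σu^2·u^2 = 3060, Σu^2·u^3 = 19932, Σu^3·u^3 = 133404.
For Mᵀw: Σu^2·w = -42986, Σu^3·w = -287318.
Eliminating β: 133404·(row 1) − 19932·(row 2) gives 10931616·α = 133404·(-42986) − 19932·(-287318) = -7681968, so α = -53347/75914.
Then β = ((-287318) − 19932·(-53347/75914))/133404 = -233293/113871.
At u = 6: ŵ = (-53347/75914)·(36) + (-233293/113871)·(216) = -17757342/37957.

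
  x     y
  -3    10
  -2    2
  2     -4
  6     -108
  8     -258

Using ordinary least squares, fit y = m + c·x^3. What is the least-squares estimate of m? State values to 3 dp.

m = -1.592

Sums needed: Σ1 = 5, Σx^3 = 701, Σx^3·x^3 = 309657.
Right-hand side: Σy = -358, Σx^3·y = -155742.
Determinant 5·309657 − 701² = 1056884.
m = ((-358)·309657 − 701·(-155742))/1056884 = -420516/264221; c = (5·(-155742) − 701·(-358))/1056884 = -131938/264221.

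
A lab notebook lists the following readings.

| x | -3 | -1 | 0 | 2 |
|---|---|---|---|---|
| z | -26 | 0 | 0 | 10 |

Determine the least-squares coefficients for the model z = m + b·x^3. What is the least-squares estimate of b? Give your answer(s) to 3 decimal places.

The normal equations are: 4·m + (-20)·b = -16;  (-20)·m + 794·b = 782.
(Σ1 = 4, Σx^3 = -20, Σx^3·x^3 = 794, Σz = -16, Σx^3·z = 782.)
det = 4·794 − (-20)² = 2776.
m = ((-16)·794 − (-20)·782)/2776 = 367/347; b = (4·782 − (-20)·(-16))/2776 = 351/347.

b = 1.012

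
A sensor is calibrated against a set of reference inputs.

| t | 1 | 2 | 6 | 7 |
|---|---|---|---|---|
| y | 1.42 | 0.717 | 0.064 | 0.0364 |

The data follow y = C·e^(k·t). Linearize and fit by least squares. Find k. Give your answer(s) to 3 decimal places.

Linearized form: ln y = k·t + ln C. From the 4 transformed points,
XᵀX = [[90.0000, 16.0000]; [16.0000, 4]], rhs = [-40.0002, -6.0441]ᵀ  (here Σt = 16.0000, Σ(t)² = 90.0000, Σln y = -6.0441, Σt·ln y = -40.0002).
Δ = 90.0000·4 − (16.0000)² = 104.0000; k = (-40.0002·4 − 16.0000·-6.0441)/104.0000 = -0.60861, ln C = (90.0000·-6.0441 − 16.0000·-40.0002)/104.0000 = 0.92343.

k = -0.609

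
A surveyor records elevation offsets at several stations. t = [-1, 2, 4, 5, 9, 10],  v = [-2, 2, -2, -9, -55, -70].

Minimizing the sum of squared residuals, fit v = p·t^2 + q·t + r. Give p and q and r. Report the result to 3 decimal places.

From the data, Σt^2·t^2 = 17459, Σt^2·t = 1925, Σt^2 = 227, Σt·t = 227, Σt = 29, Σ1 = 6.
Moment sums: Σt^2·v = -11706, Σt·v = -1242, Σv = -136.
So MᵀM·[p, q, r]ᵀ = Mᵀv: [[17459, 1925, 227]; [1925, 227, 29]; [227, 29, 6]]·[p, q, r]ᵀ = [-11706, -1242, -136]ᵀ.
Row-reducing yields p = -42839/42488, q = 122329/42488, r = 8303/5311.

p = -1.008, q = 2.879, r = 1.563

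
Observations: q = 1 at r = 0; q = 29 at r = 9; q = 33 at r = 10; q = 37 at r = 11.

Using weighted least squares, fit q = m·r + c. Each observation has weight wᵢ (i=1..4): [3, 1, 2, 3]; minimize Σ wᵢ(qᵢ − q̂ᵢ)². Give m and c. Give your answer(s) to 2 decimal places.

XᵀWX·[m, c]ᵀ = XᵀWq reads: 644·m + 62·c = 2142;  62·m + 9·c = 209.
(Σwᵢ·r·r = 644, Σwᵢ·r = 62, Σwᵢ·1 = 9, Σwᵢ·r·q = 2142, Σwᵢ·q = 209.)
Δ = 644·9 − 62² = 1952.
m = (2142·9 − 62·209)/1952 = 395/122; c = (644·209 − 62·2142)/1952 = 56/61.

m = 3.24, c = 0.92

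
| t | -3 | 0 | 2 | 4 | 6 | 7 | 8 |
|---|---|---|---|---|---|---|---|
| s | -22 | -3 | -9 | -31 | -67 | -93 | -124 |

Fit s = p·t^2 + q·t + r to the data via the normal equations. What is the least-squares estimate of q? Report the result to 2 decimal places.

q = 0.80

Sums needed: Σt^2·t^2 = 8146, Σt^2·t = 1116, Σt^2 = 178, Σt·t = 178, Σt = 24, Σ1 = 7.
And Σt^2·s = -15635, Σt·s = -2121, Σs = -349.
Normal equations: [[8146, 1116, 178]; [1116, 178, 24]; [178, 24, 7]]·[p, q, r]ᵀ = [-15635, -2121, -349]ᵀ.
Inverting the 3×3 Gram matrix, [p, q, r]ᵀ = [-125701/63498, 84791/105830, -359648/158745]ᵀ.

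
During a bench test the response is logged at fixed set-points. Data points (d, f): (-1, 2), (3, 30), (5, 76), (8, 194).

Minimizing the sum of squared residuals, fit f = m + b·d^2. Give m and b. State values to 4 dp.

m = 0.6688, b = 3.0235

From the data, Σ1 = 4, Σd^2 = 99, Σd^2·d^2 = 4803.
For Mᵀf: Σf = 302, Σd^2·f = 14588.
So MᵀM·[m, b]ᵀ = Mᵀf: [[4, 99]; [99, 4803]]·[m, b]ᵀ = [302, 14588]ᵀ.
det = 4·4803 − 99² = 9411.
m = (302·4803 − 99·14588)/9411 = 2098/3137; b = (4·14588 − 99·302)/9411 = 28454/9411.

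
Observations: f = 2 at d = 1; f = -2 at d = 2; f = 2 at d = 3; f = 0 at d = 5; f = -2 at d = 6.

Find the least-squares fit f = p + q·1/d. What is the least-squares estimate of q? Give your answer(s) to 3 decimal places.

q = 2.893

Forming MᵀM = [[5, 11/5]; [11/5, 643/450]] and Mᵀf = [0, 4/3]ᵀ gives MᵀM·[p, q]ᵀ = Mᵀf.
Determinant 5·(643/450) − (11/5)² = 1037/450.
p = (0·(643/450) − (11/5)·(4/3))/(1037/450) = -1320/1037; q = (5·(4/3) − (11/5)·0)/(1037/450) = 3000/1037.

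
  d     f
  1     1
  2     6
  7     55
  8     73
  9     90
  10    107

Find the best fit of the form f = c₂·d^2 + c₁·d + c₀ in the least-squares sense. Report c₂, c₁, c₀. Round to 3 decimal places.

c₂ = 0.880, c₁ = 2.198, c₀ = -2.055

Setting ∂/∂c₂ … = 0 gives: 23075·c₂ + 2593·c₁ + 299·c₀ = 25382;  2593·c₂ + 299·c₁ + 37·c₀ = 2862;  299·c₂ + 37·c₁ + 6·c₀ = 332.
Solving the 3×3 system (Gaussian elimination) gives c₂ = 4697/5340, c₁ = 58693/26700, c₀ = -4573/2225.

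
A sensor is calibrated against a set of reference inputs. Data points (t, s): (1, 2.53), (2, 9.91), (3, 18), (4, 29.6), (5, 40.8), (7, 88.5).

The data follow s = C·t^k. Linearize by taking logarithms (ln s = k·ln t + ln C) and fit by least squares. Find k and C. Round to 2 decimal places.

k = 1.77, C = 2.62

Let Y = ln s. Fitting Y = k·ln t + ln C by least squares:
AᵀA = [[9.9861, 6.7334]; [6.7334, 6]], rhs = [24.1540, 17.6916]ᵀ  (here Σln t = 6.7334, Σ(ln t)² = 9.9861, Σln s = 17.6916, Σln t·ln s = 24.1540).
Δ = 9.9861·6 − (6.7334)² = 14.5777; k = (24.1540·6 − 6.7334·17.6916)/14.5777 = 1.76979, ln C = (9.9861·17.6916 − 6.7334·24.1540)/14.5777 = 0.96248, so C = exp(0.96248) = 2.61818.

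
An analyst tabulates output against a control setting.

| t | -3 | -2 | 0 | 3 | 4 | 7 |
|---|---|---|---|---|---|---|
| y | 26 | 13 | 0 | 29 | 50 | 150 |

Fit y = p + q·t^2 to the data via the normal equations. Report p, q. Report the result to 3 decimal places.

Setting ∂/∂p … = 0 gives: 6·p + 87·q = 268;  87·p + 2835·q = 8697.
Eliminating q: 2835·(row 1) − 87·(row 2) gives 9441·p = 2835·268 − 87·8697 = 3141, so p = 349/1049.
Then q = (8697 − 87·(349/1049))/2835 = 9622/3147.

p = 0.333, q = 3.058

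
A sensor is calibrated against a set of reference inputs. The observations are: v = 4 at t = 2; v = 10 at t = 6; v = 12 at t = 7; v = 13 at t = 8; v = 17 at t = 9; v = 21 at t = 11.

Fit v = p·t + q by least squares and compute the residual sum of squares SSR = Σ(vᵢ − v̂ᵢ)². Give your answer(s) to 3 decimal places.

From the data, Σt·t = 355, Σt = 43, Σ1 = 6.
For Aᵀv: Σt·v = 640, Σv = 77.
Determinant 355·6 − 43² = 281.
p = (640·6 − 43·77)/281 = 529/281; q = (355·77 − 43·640)/281 = -185/281.
Residuals: 251/281, -179/281, -146/281, -394/281, 201/281, 267/281; SSR = 1364/281.

SSR = 4.854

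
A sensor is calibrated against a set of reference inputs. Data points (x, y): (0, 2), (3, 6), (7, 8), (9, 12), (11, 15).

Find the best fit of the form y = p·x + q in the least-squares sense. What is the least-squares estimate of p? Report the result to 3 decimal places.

The normal equations are: 260·p + 30·q = 347;  30·p + 5·q = 43.
det = 260·5 − 30² = 400.
p = (347·5 − 30·43)/400 = 89/80; q = (260·43 − 30·347)/400 = 77/40.

p = 1.113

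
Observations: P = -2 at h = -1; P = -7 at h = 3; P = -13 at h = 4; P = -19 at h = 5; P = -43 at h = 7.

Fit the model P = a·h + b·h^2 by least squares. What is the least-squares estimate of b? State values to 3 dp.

Forming AᵀA = [[100, 558]; [558, 3364]] and AᵀP = [-467, -2855]ᵀ gives AᵀA·[a, b]ᵀ = AᵀP.
Determinant 100·3364 − 558² = 25036.
a = ((-467)·3364 − 558·(-2855))/25036 = 11051/12518; b = (100·(-2855) − 558·(-467))/25036 = -12457/12518.

b = -0.995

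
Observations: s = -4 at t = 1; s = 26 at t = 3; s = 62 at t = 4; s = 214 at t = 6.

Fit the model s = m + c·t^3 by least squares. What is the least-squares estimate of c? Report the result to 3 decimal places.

c = 1.006

Compute the Gram sums: Σ1 = 4, Σt^3 = 308, Σt^3·t^3 = 51482.
For Aᵀs: Σs = 298, Σt^3·s = 50890.
So AᵀA·[m, c]ᵀ = Aᵀs: [[4, 308]; [308, 51482]]·[m, c]ᵀ = [298, 50890]ᵀ.
Eliminating c: 51482·(row 1) − 308·(row 2) gives 111064·m = 51482·298 − 308·50890 = -332484, so m = -83121/27766.
Then c = (50890 − 308·(-83121/27766))/51482 = 13972/13883.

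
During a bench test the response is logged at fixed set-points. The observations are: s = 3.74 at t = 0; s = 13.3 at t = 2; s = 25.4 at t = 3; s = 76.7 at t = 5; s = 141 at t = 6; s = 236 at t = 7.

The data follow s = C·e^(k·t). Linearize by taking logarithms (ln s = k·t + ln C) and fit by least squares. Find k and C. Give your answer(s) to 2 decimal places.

Taking logs, ln s = k·t + ln C, so regress ln s on t.
Σt = 23.0000, Σ(t)² = 123.0000, Σln s = 21.8941, Σt·ln s = 104.5187.
Equations: 123.0000·k + 23.0000·ln C = 104.5187;  23.0000·k + 6·ln C = 21.8941.
Slope k = (n·Σt·ln s − Σt·Σln s)/(n·Σ(t)² − (Σt)²) = (6·104.5187 − 23.0000·21.8941)/209.0000 = 0.59114; ln C = (Σln s − k·Σt)/n = 1.38299, so C = exp(1.38299) = 3.98679.

k = 0.59, C = 3.99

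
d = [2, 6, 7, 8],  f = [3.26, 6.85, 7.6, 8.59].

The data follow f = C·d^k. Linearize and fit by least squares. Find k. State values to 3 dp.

k = 0.688

Taking logs, ln f = k·ln d + ln C, so regress ln f on ln d.
XᵀX = [[11.8015, 6.5103]; [6.5103, 4]], rhs = [12.6855, 7.2847]ᵀ  (here Σln d = 6.5103, Σ(ln d)² = 11.8015, Σln f = 7.2847, Σln d·ln f = 12.6855).
Slope k = (n·Σln d·ln f − Σln d·Σln f)/(n·Σ(ln d)² − (Σln d)²) = (4·12.6855 − 6.5103·7.2847)/4.8225 = 0.68776; ln C = (Σln f − k·Σln d)/n = 0.70181.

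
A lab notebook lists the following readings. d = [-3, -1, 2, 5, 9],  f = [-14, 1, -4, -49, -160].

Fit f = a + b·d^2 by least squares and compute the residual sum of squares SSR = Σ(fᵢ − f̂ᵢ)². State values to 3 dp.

SSR = 4.794

Forming MᵀM = [[5, 120]; [120, 7284]] and Mᵀf = [-226, -14326]ᵀ gives MᵀM·[a, b]ᵀ = Mᵀf.
Eliminating b: 7284·(row 1) − 120·(row 2) gives 22020·a = 7284·(-226) − 120·(-14326) = 72936, so a = 6078/1835.
Then b = ((-14326) − 120·(6078/1835))/7284 = -4451/2202.
Residuals: 3229/3670, -3203/11010, 4256/5505, -19583/11010, 1529/3670; SSR = 26389/5505.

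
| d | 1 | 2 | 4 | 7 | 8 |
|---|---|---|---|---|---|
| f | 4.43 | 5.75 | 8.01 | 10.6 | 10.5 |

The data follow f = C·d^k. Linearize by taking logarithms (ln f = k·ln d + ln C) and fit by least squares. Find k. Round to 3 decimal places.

k = 0.436

With ln fᵢ as the transformed response and ln dᵢ as the regressor:
Over the data: Σln d = 6.1048, Σ(ln d)² = 10.5129, Σln f = 10.0305, Σln d·ln f = 13.5805.
Normal system: [[10.5129, 6.1048]; [6.1048, 5]]·[k, ln C]ᵀ = [13.5805, 10.0305]ᵀ.
Solving (det = 15.2960): k = 0.43593, ln C = 1.47385.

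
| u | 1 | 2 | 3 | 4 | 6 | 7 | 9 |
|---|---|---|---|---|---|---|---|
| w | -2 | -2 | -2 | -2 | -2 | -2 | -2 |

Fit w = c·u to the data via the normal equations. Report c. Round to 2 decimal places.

c = -0.33

Entries of MᵀM: Σu·u = 196.
For Mᵀw: Σu·w = -64.
MᵀM·[c]ᵀ = Mᵀw becomes [[196]]·[c]ᵀ = [-64]ᵀ.
Hence c = -64 / 196 ≈ -0.326531.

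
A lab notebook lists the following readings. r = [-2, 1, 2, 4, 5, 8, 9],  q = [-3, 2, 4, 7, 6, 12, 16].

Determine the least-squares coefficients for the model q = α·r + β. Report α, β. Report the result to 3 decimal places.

The normal system XᵀX·[α, β]ᵀ = Xᵀq is [[195, 27]; [27, 7]]·[α, β]ᵀ = [314, 44]ᵀ.
Determinant 195·7 − 27² = 636.
α = (314·7 − 27·44)/636 = 505/318; β = (195·44 − 27·314)/636 = 17/106.

α = 1.588, β = 0.160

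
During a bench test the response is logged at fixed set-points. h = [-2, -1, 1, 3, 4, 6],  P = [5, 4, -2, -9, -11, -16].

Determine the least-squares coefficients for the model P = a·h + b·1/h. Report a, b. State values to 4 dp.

Entries of XᵀX: Σh·h = 67, Σh·1/h = 6, Σ1/h·1/h = 353/144.
For XᵀP: Σh·P = -183, Σ1/h·P = -203/12.
XᵀX·[a, b]ᵀ = XᵀP becomes [[67, 6]; [6, 353/144]]·[a, b]ᵀ = [-183, -203/12]ᵀ.
Δ = 67·(353/144) − 6² = 18467/144.
a = ((-183)·(353/144) − 6·(-203/12))/(18467/144) = -49983/18467; b = (67·(-203/12) − 6·(-183))/(18467/144) = -5100/18467.

a = -2.7066, b = -0.2762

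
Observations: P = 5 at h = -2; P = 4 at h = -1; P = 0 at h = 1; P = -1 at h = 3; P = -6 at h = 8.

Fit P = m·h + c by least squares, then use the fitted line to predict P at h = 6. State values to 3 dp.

AᵀA·[m, c]ᵀ = AᵀP reads: 79·m + 9·c = -65;  9·m + 5·c = 2.
det = 79·5 − 9² = 314.
m = ((-65)·5 − 9·2)/314 = -343/314; c = (79·2 − 9·(-65))/314 = 743/314.
At h = 6: P̂ = (-343/314)·(6) + (743/314)·(1) = -1315/314.

P̂ = -4.188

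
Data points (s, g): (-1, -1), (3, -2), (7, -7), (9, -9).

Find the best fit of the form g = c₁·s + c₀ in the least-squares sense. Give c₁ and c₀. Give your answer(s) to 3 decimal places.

c₁ = -0.839, c₀ = -0.975

Entries of XᵀX: Σs·s = 140, Σs = 18, Σ1 = 4.
Moment sums: Σs·g = -135, Σg = -19.
XᵀX·[c₁, c₀]ᵀ = Xᵀg becomes [[140, 18]; [18, 4]]·[c₁, c₀]ᵀ = [-135, -19]ᵀ.
Determinant 140·4 − 18² = 236.
c₁ = ((-135)·4 − 18·(-19))/236 = -99/118; c₀ = (140·(-19) − 18·(-135))/236 = -115/118.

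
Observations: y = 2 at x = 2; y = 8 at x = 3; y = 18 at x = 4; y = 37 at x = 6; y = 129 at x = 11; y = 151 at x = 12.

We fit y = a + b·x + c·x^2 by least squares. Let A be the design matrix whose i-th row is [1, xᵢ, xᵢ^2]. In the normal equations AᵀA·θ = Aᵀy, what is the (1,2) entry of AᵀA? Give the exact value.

38

Row 1 ↔ basis 1, column 2 ↔ basis x, so (AᵀA)_{1,2} = Σᵢ x = (1)·(2) + (1)·(3) + (1)·(4) + (1)·(6) + (1)·(11) + (1)·(12) = 38.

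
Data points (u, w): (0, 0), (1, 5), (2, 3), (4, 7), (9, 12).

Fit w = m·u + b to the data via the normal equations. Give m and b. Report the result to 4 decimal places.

Compute the Gram sums: Σu·u = 102, Σu = 16, Σ1 = 5.
And Σu·w = 147, Σw = 27.
So XᵀX·[m, b]ᵀ = Xᵀw: [[102, 16]; [16, 5]]·[m, b]ᵀ = [147, 27]ᵀ.
Eliminating b: 5·(row 1) − 16·(row 2) gives 254·m = 5·147 − 16·27 = 303, so m = 303/254.
Then b = (27 − 16·(303/254))/5 = 201/127.

m = 1.1929, b = 1.5827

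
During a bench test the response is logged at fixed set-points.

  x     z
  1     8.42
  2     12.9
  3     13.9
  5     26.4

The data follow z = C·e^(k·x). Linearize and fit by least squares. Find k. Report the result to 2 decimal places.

k = 0.27

Linearized form: ln z = k·x + ln C. From the 4 transformed points,
Σx = 11.0000, Σ(x)² = 39.0000, Σln z = 10.5931, Σx·ln z = 31.5076.
Equations: 39.0000·k + 11.0000·ln C = 31.5076;  11.0000·k + 4·ln C = 10.5931.
Solving (det = 35.0000): k = 0.27161, ln C = 1.90136.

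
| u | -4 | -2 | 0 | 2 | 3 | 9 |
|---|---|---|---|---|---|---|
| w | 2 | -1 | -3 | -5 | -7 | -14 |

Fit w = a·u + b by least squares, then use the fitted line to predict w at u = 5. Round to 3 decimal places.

ŵ = -9.126

The normal system MᵀM·[a, b]ᵀ = Mᵀw is [[114, 8]; [8, 6]]·[a, b]ᵀ = [-163, -28]ᵀ.
det = 114·6 − 8² = 620.
a = ((-163)·6 − 8·(-28))/620 = -377/310; b = (114·(-28) − 8·(-163))/620 = -472/155.
At u = 5: ŵ = (-377/310)·(5) + (-472/155)·(1) = -2829/310.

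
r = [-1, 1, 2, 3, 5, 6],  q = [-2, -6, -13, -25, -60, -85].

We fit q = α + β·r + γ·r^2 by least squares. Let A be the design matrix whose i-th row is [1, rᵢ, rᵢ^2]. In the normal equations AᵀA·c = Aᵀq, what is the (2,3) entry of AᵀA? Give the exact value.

Row 2 ↔ basis r, column 3 ↔ basis r^2, so (AᵀA)_{2,3} = Σᵢ (r)·(r^2) = (-1)·(1) + (1)·(1) + (2)·(4) + (3)·(9) + (5)·(25) + (6)·(36) = 376.

376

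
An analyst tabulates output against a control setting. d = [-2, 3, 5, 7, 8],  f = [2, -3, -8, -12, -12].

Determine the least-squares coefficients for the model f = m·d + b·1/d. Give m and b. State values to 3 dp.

XᵀX·[m, b]ᵀ = Xᵀf reads: 151·m + 5·b = -233;  5·m + (308449/705600)·b = -477/70.
det = 151·(308449/705600) − 5² = 28935799/705600.
m = ((-233)·(308449/705600) − 5·(-477/70))/(28935799/705600) = -47827817/28935799; b = (151·(-477/70) − 5·(-233))/(28935799/705600) = 95991840/28935799.

m = -1.653, b = 3.317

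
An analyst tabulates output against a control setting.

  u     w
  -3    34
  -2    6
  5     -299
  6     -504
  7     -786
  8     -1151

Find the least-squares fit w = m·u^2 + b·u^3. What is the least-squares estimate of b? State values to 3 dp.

With design matrix X, XᵀX = [[8515, 60201]; [60201, 442867]] and Xᵀw = [-137467, -1006115]ᵀ.
Eliminating b: 442867·(row 1) − 60201·(row 2) gives 146852104·m = 442867·(-137467) − 60201·(-1006115) = -310468774, so m = -22176341/10489436.
Then b = ((-1006115) − 60201·(-22176341/10489436))/442867 = -20815597/10489436.

b = -1.984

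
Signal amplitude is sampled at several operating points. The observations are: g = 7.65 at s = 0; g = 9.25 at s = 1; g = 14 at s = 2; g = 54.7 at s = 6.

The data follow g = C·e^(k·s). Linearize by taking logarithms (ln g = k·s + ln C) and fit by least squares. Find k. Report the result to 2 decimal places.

k = 0.34

Taking logs, ln g = k·s + ln C, so regress ln g on s.
Σs = 9.0000, Σ(s)² = 41.0000, Σln g = 10.9003, Σs·ln g = 31.5139.
Equations: 41.0000·k + 9.0000·ln C = 31.5139;  9.0000·k + 4·ln C = 10.9003.
Slope k = (n·Σs·ln g − Σs·Σln g)/(n·Σ(s)² − (Σs)²) = (4·31.5139 − 9.0000·10.9003)/83.0000 = 0.33679; ln C = (Σln g − k·Σs)/n = 1.96729.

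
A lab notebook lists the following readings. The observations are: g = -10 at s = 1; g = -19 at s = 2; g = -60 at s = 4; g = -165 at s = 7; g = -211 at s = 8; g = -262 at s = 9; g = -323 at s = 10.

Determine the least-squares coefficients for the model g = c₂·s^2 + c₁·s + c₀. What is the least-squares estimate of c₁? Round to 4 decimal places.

Normal-equation sums: Σs^2·s^2 = 23331, Σs^2·s = 2657, Σs^2 = 315, Σs·s = 315, Σs = 41, Σ1 = 7.
And Σs^2·g = -76157, Σs·g = -8719, Σg = -1050.
So AᵀA·[c₂, c₁, c₀]ᵀ = Aᵀg: [[23331, 2657, 315]; [2657, 315, 41]; [315, 41, 7]]·[c₂, c₁, c₀]ᵀ = [-76157, -8719, -1050]ᵀ.
Solving the 3×3 system (Gaussian elimination) gives c₂ = -3097/1036, c₁ = -70/37, c₀ = -4555/1036.

c₁ = -1.8919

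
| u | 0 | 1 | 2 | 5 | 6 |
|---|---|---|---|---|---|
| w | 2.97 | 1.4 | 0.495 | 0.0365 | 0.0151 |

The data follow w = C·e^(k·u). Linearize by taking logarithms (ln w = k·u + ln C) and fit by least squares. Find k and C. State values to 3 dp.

Let Y = ln w. Fitting Y = k·u + ln C by least squares:
Σu = 14.0000, Σ(u)² = 66.0000, Σln w = -6.7817, Σu·ln w = -42.7805.
Normal system: [[66.0000, 14.0000]; [14.0000, 5]]·[k, ln C]ᵀ = [-42.7805, -6.7817]ᵀ.
Solving (det = 134.0000): k = -0.88775, ln C = 1.12938, so C = exp(1.12938) = 3.09374.

k = -0.888, C = 3.094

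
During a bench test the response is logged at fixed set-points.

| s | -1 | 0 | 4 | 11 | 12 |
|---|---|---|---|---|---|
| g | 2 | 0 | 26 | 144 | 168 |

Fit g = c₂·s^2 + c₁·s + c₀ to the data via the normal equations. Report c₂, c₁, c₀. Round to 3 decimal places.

c₂ = 0.990, c₁ = 2.014, c₀ = 1.715

Setting ∂/∂c₂ … = 0 gives: 35634·c₂ + 3122·c₁ + 282·c₀ = 42034;  3122·c₂ + 282·c₁ + 26·c₀ = 3702;  282·c₂ + 26·c₁ + 5·c₀ = 340.
Row-reducing yields c₂ = 96015/97022, c₁ = 195355/97022, c₀ = 83202/48511.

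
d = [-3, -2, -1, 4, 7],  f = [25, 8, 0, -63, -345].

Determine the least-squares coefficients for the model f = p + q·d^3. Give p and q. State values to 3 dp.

p = -0.589, q = -1.003

Forming XᵀX = [[5, 371]; [371, 122539]] and Xᵀf = [-375, -123106]ᵀ gives XᵀX·[p, q]ᵀ = Xᵀf.
Determinant 5·122539 − 371² = 475054.
p = ((-375)·122539 − 371·(-123106))/475054 = -279799/475054; q = (5·(-123106) − 371·(-375))/475054 = -476405/475054.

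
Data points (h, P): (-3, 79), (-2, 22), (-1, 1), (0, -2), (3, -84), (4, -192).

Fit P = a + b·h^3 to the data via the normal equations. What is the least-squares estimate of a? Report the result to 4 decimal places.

With design matrix A, AᵀA = [[6, 55]; [55, 5619]] and AᵀP = [-176, -16866]ᵀ.
Eliminating b: 5619·(row 1) − 55·(row 2) gives 30689·a = 5619·(-176) − 55·(-16866) = -61314, so a = -61314/30689.
Then b = ((-16866) − 55·(-61314/30689))/5619 = -91516/30689.

a = -1.9979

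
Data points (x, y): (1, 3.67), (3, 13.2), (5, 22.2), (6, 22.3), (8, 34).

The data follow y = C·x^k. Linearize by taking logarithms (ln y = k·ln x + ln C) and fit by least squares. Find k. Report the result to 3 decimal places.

With ln yᵢ as the transformed response and ln xᵢ as the regressor:
XᵀX = [[11.3317, 6.5793]; [6.5793, 5]], rhs = [20.7196, 13.6114]ᵀ  (here Σln x = 6.5793, Σ(ln x)² = 11.3317, Σln y = 13.6114, Σln x·ln y = 20.7196).
Solving (det = 13.3720): k = 1.05031, ln C = 1.34023.

k = 1.050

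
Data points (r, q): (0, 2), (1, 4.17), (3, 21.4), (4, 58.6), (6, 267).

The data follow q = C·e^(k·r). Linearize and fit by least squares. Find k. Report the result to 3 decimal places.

k = 0.827

Let Y = ln q. Fitting Y = k·r + ln C by least squares:
AᵀA = [[62.0000, 14.0000]; [14.0000, 5]], rhs = [60.4245, 14.8424]ᵀ  (here Σr = 14.0000, Σ(r)² = 62.0000, Σln q = 14.8424, Σr·ln q = 60.4245).
Slope k = (n·Σr·ln q − Σr·Σln q)/(n·Σ(r)² − (Σr)²) = (5·60.4245 − 14.0000·14.8424)/114.0000 = 0.82744; ln C = (Σln q − k·Σr)/n = 0.65165.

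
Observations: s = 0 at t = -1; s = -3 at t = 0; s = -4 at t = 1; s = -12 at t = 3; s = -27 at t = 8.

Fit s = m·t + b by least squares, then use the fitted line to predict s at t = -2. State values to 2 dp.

ŝ = 3.60

The normal equations are: 75·m + 11·b = -256;  11·m + 5·b = -46.
(Σt·t = 75, Σt = 11, Σ1 = 5, Σt·s = -256, Σs = -46.)
det = 75·5 − 11² = 254.
m = ((-256)·5 − 11·(-46))/254 = -387/127; b = (75·(-46) − 11·(-256))/254 = -317/127.
At t = -2: ŝ = (-387/127)·(-2) + (-317/127)·(1) = 457/127.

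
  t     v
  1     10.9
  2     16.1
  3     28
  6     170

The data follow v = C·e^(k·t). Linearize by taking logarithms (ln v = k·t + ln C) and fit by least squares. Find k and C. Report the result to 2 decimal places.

k = 0.56, C = 5.62

Let Y = ln v. Fitting Y = k·t + ln C by least squares:
Σt = 12.0000, Σ(t)² = 50.0000, Σln v = 13.6356, Σt·ln v = 48.7578.
Equations: 50.0000·k + 12.0000·ln C = 48.7578;  12.0000·k + 4·ln C = 13.6356.
Solving (det = 56.0000): k = 0.56079, ln C = 1.72653, so C = exp(1.72653) = 5.62111.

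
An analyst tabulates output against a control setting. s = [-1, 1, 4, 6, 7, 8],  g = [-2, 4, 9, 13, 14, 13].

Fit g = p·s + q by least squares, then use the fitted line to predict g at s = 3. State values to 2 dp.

ĝ = 6.47

From the data, Σs·s = 167, Σs = 25, Σ1 = 6.
For Xᵀg: Σs·g = 322, Σg = 51.
XᵀX·[p, q]ᵀ = Xᵀg becomes [[167, 25]; [25, 6]]·[p, q]ᵀ = [322, 51]ᵀ.
Eliminating q: 6·(row 1) − 25·(row 2) gives 377·p = 6·322 − 25·51 = 657, so p = 657/377.
Then q = (51 − 25·(657/377))/6 = 467/377.
At s = 3: ĝ = (657/377)·(3) + (467/377)·(1) = 2438/377.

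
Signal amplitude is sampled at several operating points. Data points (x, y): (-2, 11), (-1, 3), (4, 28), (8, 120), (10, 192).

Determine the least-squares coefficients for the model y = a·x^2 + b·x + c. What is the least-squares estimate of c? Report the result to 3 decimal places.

Forming MᵀM = [[14369, 1567, 185]; [1567, 185, 19]; [185, 19, 5]] and Mᵀy = [27375, 2967, 354]ᵀ gives MᵀM·[a, b, c]ᵀ = Mᵀy.
Row-reducing yields a = 4151/2028, b = -879/676, c = 4/507.

c = 0.008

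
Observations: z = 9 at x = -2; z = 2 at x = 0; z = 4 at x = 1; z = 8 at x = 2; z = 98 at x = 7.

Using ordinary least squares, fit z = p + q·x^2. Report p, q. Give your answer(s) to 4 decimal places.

p = 1.3425, q = 1.9705

The normal equations are: 5·p + 58·q = 121;  58·p + 2434·q = 4874.
Determinant 5·2434 − 58² = 8806.
p = (121·2434 − 58·4874)/8806 = 5911/4403; q = (5·4874 − 58·121)/8806 = 8676/4403.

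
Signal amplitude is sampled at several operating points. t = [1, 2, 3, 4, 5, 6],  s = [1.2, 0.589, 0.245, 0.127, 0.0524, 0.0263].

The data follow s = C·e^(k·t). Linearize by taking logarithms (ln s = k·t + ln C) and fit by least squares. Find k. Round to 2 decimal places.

Linearized form: ln s = k·t + ln C. From the 6 transformed points,
AᵀA = [[91.0000, 21.0000]; [21.0000, 6]], rhs = [-49.9235, -10.4041]ᵀ  (here Σt = 21.0000, Σ(t)² = 91.0000, Σln s = -10.4041, Σt·ln s = -49.9235).
Solving (det = 105.0000): k = -0.77195, ln C = 0.96780.

k = -0.77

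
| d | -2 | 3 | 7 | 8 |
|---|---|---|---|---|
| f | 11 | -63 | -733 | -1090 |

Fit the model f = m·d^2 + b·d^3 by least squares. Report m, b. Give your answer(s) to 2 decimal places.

Setting ∂/∂m … = 0 gives: 6594·m + 49786·b = -106200;  49786·m + 380586·b = -811288.
(Σd^2·d^2 = 6594, Σd^2·d^3 = 49786, Σd^3·d^3 = 380586, Σd^2·f = -106200, Σd^3·f = -811288.)
Determinant 6594·380586 − 49786² = 30938288.
m = ((-106200)·380586 − 49786·(-811288))/30938288 = -1715552/1933643; b = (6594·(-811288) − 49786·(-106200))/30938288 = -3897492/1933643.

m = -0.89, b = -2.02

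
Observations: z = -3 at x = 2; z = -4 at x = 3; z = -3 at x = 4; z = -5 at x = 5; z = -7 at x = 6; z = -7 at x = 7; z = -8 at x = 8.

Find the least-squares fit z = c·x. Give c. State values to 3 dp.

c = -1.034

Entries of MᵀM: Σx·x = 203.
Right-hand side: Σx·z = -210.
MᵀM·[c]ᵀ = Mᵀz becomes [[203]]·[c]ᵀ = [-210]ᵀ.
Hence c = -210 / 203 ≈ -1.03448.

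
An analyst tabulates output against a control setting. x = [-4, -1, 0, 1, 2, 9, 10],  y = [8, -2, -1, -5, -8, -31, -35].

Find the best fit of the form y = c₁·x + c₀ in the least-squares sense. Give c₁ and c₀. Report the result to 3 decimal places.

c₁ = -3.094, c₀ = -3.058

Forming MᵀM = [[203, 17]; [17, 7]] and Mᵀy = [-680, -74]ᵀ gives MᵀM·[c₁, c₀]ᵀ = Mᵀy.
det = 203·7 − 17² = 1132.
c₁ = ((-680)·7 − 17·(-74))/1132 = -1751/566; c₀ = (203·(-74) − 17·(-680))/1132 = -1731/566.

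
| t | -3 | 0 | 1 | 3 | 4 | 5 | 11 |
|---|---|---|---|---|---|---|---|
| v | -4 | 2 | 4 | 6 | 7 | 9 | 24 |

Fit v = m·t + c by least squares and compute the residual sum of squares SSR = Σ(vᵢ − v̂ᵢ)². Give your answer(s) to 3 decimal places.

Forming MᵀM = [[181, 21]; [21, 7]] and Mᵀv = [371, 48]ᵀ gives MᵀM·[m, c]ᵀ = Mᵀv.
Eliminating c: 7·(row 1) − 21·(row 2) gives 826·m = 7·371 − 21·48 = 1589, so m = 227/118.
Then c = (48 − 21·(227/118))/7 = 897/826.
Residuals: 283/413, 755/826, 409/413, -6/7, -1471/826, -704/413, 724/413; SSR = 10053/826.

SSR = 12.171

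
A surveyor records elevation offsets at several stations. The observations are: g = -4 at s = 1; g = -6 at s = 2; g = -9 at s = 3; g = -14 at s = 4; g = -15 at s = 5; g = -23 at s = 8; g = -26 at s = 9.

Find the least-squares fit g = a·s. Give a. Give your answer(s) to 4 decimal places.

a = -2.9600

MᵀM·[a]ᵀ = Mᵀg reads: 200·a = -592.
Hence a = -592 / 200 ≈ -2.96.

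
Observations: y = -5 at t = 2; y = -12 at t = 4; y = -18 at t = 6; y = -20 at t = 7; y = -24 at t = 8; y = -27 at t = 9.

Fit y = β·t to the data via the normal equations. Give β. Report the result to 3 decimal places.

The normal equations are: 250·β = -741.
Hence β = -741 / 250 ≈ -2.964.

β = -2.964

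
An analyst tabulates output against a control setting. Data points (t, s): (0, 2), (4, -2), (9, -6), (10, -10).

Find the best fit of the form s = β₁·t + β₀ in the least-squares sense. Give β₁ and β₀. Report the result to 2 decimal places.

β₁ = -1.08, β₀ = 2.22

With design matrix M, MᵀM = [[197, 23]; [23, 4]] and Mᵀs = [-162, -16]ᵀ.
Δ = 197·4 − 23² = 259.
β₁ = ((-162)·4 − 23·(-16))/259 = -40/37; β₀ = (197·(-16) − 23·(-162))/259 = 82/37.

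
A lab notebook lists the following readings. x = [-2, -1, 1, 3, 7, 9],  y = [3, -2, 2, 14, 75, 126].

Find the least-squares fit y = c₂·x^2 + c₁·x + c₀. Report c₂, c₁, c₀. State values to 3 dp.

c₂ = 1.482, c₁ = 0.754, c₀ = -1.629

AᵀA·[c₂, c₁, c₀]ᵀ = Aᵀy reads: 9061·c₂ + 1091·c₁ + 145·c₀ = 14019;  1091·c₂ + 145·c₁ + 17·c₀ = 1699;  145·c₂ + 17·c₁ + 6·c₀ = 218.
Inverting the 3×3 Gram matrix, [c₂, c₁, c₀]ᵀ = [11986/8085, 554/735, -4391/2695]ᵀ.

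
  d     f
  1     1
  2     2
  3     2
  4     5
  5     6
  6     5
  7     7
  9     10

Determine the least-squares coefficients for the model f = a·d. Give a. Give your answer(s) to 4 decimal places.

Sums needed: Σd·d = 221.
Right-hand side: Σd·f = 230.
Hence a = 230 / 221 ≈ 1.04072.

a = 1.0407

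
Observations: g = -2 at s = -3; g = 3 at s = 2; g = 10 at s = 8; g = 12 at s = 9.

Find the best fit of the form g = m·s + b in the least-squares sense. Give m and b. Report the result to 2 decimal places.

Forming AᵀA = [[158, 16]; [16, 4]] and Aᵀg = [200, 23]ᵀ gives AᵀA·[m, b]ᵀ = Aᵀg.
Eliminating b: 4·(row 1) − 16·(row 2) gives 376·m = 4·200 − 16·23 = 432, so m = 54/47.
Then b = (23 − 16·(54/47))/4 = 217/188.

m = 1.15, b = 1.15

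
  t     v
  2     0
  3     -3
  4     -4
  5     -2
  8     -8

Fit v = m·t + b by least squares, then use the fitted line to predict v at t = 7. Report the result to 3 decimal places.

With design matrix X, XᵀX = [[118, 22]; [22, 5]] and Xᵀv = [-99, -17]ᵀ.
Determinant 118·5 − 22² = 106.
m = ((-99)·5 − 22·(-17))/106 = -121/106; b = (118·(-17) − 22·(-99))/106 = 86/53.
At t = 7: v̂ = (-121/106)·(7) + (86/53)·(1) = -675/106.

v̂ = -6.368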